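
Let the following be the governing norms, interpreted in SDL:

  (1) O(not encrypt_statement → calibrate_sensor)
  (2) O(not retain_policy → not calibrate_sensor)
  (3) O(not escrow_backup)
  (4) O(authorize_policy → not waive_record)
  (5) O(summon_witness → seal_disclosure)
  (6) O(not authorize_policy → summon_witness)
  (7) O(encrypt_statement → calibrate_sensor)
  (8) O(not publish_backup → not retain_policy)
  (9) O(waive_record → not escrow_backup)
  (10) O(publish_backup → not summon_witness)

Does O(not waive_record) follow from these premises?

Premises 7 and 1 are O(encrypt_statement → calibrate_sensor) and O(not encrypt_statement → calibrate_sensor); every ideal world satisfies encrypt_statement or not encrypt_statement, so in either case calibrate_sensor holds — hence O(calibrate_sensor).
Premise 2 is O(not retain_policy → not calibrate_sensor); contrapositively O(calibrate_sensor → retain_policy). Since O(calibrate_sensor) holds, K gives O(retain_policy).
The contrapositive of premise 8 (O(not publish_backup → not retain_policy)) is O(retain_policy → publish_backup), and O(retain_policy) is already established, so O(publish_backup).
With premise 10, O(publish_backup → not summon_witness), the K-axiom yields O(not summon_witness).
Premise 6, O(not authorize_policy → summon_witness), contraposes to O(not summon_witness → authorize_policy); with O(not summon_witness) we get O(authorize_policy).
Premise 4 is O(authorize_policy → not waive_record); since O(authorize_policy), deontic closure gives O(not waive_record).
Premises 3, 5, 9 do not contribute to this derivation.
So O(not waive_record) follows.

Yes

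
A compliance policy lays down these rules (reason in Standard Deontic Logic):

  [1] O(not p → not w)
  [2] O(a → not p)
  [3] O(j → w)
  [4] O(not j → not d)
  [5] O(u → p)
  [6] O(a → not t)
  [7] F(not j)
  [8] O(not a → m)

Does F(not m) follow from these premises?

Yes

F(not j) at premise 7 means O(j).
From O(j) and premise 3, O(j → w), we obtain O(w).
Premise 1 is O(not p → not w); contrapositively O(w → p). Since O(w) holds, K gives O(p).
Premise 2, O(a → not p), contraposes to O(p → not a); with O(p) we get O(not a).
With premise 8, O(not a → m), the K-axiom yields O(m).
Premises 4, 5, 6 do not contribute to this derivation.
So O(m) holds, i.e. F(not m). The claim follows.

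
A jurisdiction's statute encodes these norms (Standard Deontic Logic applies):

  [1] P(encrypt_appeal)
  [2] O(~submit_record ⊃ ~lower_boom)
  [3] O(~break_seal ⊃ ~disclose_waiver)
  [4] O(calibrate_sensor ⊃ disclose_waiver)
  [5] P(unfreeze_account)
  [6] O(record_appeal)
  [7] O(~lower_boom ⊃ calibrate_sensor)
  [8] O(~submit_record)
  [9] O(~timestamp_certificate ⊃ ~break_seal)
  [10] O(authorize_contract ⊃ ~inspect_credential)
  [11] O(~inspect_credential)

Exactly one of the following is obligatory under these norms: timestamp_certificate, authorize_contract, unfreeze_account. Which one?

timestamp_certificate

Premise 8 states O(~submit_record) outright.
Premise 2 is O(~submit_record ⊃ ~lower_boom); since O(~submit_record), deontic closure gives O(~lower_boom).
Premise 7 is O(~lower_boom ⊃ calibrate_sensor); since O(~lower_boom), deontic closure gives O(calibrate_sensor).
With premise 4, O(calibrate_sensor ⊃ disclose_waiver), the K-axiom yields O(disclose_waiver).
The contrapositive of premise 3 (O(~break_seal ⊃ ~disclose_waiver)) is O(disclose_waiver ⊃ break_seal), and O(disclose_waiver) is already established, so O(break_seal).
Premise 9 is O(~timestamp_certificate ⊃ ~break_seal); contrapositively O(break_seal ⊃ timestamp_certificate). Since O(break_seal) holds, K gives O(timestamp_certificate).
So O(timestamp_certificate) holds — timestamp_certificate is obligatory. None of the other listed options is made obligatory by any chain of premises.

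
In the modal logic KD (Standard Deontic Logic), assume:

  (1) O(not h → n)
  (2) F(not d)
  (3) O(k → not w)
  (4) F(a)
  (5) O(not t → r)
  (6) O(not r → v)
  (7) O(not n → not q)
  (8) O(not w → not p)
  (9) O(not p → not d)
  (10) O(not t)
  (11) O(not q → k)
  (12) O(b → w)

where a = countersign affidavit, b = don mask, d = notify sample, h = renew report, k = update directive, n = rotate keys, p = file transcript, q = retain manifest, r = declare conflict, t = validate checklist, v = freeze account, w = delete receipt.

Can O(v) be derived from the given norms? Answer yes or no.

Premise 6 is O(not r → v), but O(not r) is not derivable from the premises, so it does not yield O(v).
No other premise forces O(v). An ideal world satisfying every premise can still have v false, so O(v) is not derivable.

No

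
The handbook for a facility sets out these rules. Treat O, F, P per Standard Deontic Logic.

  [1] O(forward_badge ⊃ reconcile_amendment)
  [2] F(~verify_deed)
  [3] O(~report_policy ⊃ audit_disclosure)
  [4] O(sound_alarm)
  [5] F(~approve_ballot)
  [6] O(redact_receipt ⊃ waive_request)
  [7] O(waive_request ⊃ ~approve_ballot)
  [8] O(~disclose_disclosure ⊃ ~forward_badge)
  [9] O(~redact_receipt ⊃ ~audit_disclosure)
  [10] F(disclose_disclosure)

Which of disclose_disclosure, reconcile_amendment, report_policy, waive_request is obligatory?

report_policy

Premise 5, F(~approve_ballot), is equivalent to O(approve_ballot).
Premise 7, O(waive_request ⊃ ~approve_ballot), contraposes to O(approve_ballot ⊃ ~waive_request); with O(approve_ballot) we get O(~waive_request).
The contrapositive of premise 6 (O(redact_receipt ⊃ waive_request)) is O(~waive_request ⊃ ~redact_receipt), and O(~waive_request) is already established, so O(~redact_receipt).
With premise 9, O(~redact_receipt ⊃ ~audit_disclosure), the K-axiom yields O(~audit_disclosure).
Premise 3 is O(~report_policy ⊃ audit_disclosure); contrapositively O(~audit_disclosure ⊃ report_policy). Since O(~audit_disclosure) holds, K gives O(report_policy).
So O(report_policy) holds — report_policy is obligatory. None of the other listed options is made obligatory by any chain of premises.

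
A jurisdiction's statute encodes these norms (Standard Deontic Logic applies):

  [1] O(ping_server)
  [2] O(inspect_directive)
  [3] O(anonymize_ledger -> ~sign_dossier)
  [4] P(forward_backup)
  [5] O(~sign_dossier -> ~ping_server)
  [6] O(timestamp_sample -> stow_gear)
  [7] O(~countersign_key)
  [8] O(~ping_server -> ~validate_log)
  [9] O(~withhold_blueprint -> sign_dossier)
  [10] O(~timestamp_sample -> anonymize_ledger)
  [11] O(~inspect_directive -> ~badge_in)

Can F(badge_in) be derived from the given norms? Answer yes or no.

No

Premise 11 is O(~inspect_directive -> ~badge_in), but O(~inspect_directive) is not derivable from the premises, so it does not yield O(~badge_in).
No other premise forces O(~badge_in). An ideal world satisfying every premise can still have badge_in true, so F(badge_in) is not derivable.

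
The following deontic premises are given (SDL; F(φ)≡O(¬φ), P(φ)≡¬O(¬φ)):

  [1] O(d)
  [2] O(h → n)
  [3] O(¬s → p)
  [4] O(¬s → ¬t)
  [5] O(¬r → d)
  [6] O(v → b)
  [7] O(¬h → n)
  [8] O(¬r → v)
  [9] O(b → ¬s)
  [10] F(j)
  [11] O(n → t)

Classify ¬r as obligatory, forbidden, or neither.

Forbidden

Premises 7 and 2 are O(¬h → n) and O(h → n); every ideal world satisfies ¬h or h, so in either case n holds — hence O(n).
Premise 11 is O(n → t); since O(n), deontic closure gives O(t).
The contrapositive of premise 4 (O(¬s → ¬t)) is O(t → s), and O(t) is already established, so O(s).
Premise 9, O(b → ¬s), contraposes to O(s → ¬b); with O(s) we get O(¬b).
The contrapositive of premise 6 (O(v → b)) is O(¬b → ¬v), and O(¬b) is already established, so O(¬v).
Premise 8 is O(¬r → v); contrapositively O(¬v → r). Since O(¬v) holds, K gives O(r).
Premises 1, 3, 5, 10 do not contribute to this derivation.
Thus O(r), which is F(¬r): ¬r is forbidden.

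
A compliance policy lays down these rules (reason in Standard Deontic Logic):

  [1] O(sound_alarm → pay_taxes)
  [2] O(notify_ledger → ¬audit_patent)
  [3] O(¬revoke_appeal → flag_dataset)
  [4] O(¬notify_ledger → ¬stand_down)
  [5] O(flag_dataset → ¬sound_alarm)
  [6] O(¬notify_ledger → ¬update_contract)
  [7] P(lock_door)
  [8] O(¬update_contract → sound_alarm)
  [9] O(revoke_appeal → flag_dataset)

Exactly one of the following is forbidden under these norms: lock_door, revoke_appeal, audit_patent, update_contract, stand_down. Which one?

audit_patent

By case analysis on revoke_appeal: premise 9 gives O(revoke_appeal → flag_dataset) and premise 3 gives O(¬revoke_appeal → flag_dataset), so O(flag_dataset) either way.
With premise 5, O(flag_dataset → ¬sound_alarm), the K-axiom yields O(¬sound_alarm).
Premise 8, O(¬update_contract → sound_alarm), contraposes to O(¬sound_alarm → update_contract); with O(¬sound_alarm) we get O(update_contract).
Premise 6 is O(¬notify_ledger → ¬update_contract); contrapositively O(update_contract → notify_ledger). Since O(update_contract) holds, K gives O(notify_ledger).
Applying K to premise 2 (O(notify_ledger → ¬audit_patent)) and O(notify_ledger) yields O(¬audit_patent).
So O(¬audit_patent) holds, i.e. audit_patent is forbidden. None of the other listed options is forbidden under the premises.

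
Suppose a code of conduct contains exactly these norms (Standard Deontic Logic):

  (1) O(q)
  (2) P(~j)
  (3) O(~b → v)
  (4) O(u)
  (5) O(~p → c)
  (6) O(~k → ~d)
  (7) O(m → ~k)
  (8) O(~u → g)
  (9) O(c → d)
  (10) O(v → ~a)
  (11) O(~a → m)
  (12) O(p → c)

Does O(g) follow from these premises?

No

Premise 8 is O(~u → g), but O(~u) is not derivable from the premises, so it does not yield O(g).
No other premise forces O(g). An ideal world satisfying every premise can still have g false, so O(g) is not derivable.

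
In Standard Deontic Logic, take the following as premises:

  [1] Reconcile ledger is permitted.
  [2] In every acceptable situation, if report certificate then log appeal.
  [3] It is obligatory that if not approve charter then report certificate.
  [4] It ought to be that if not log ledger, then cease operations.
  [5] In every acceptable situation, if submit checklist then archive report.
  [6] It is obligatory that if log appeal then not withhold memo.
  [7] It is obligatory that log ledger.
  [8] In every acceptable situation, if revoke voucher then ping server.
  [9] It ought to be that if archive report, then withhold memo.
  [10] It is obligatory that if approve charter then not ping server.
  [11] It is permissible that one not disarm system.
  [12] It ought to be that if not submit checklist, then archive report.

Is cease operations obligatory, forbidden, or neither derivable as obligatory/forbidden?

Neither

Premise 4 is O(¬log_ledger → cease_operations), but O(¬log_ledger) is not derivable from the premises, so it does not yield O(cease_operations).
No premise or chain of K-axiom applications forces O(cease_operations), and none forces O(¬cease_operations). So cease_operations is neither obligatory nor forbidden under these norms.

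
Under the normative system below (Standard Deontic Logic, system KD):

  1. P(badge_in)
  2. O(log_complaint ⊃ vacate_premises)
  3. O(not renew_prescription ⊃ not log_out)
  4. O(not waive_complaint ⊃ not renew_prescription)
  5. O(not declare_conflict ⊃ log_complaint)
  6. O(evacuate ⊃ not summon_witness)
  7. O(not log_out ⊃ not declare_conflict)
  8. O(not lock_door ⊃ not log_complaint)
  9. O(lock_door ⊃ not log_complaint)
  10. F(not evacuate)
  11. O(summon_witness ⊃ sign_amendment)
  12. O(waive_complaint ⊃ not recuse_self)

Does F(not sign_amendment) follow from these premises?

Premise 11 is O(summon_witness ⊃ sign_amendment), but O(summon_witness) is not derivable from the premises, so it does not yield O(sign_amendment).
No other premise forces O(sign_amendment). An ideal world satisfying every premise can still have not sign_amendment true, so F(not sign_amendment) is not derivable.

No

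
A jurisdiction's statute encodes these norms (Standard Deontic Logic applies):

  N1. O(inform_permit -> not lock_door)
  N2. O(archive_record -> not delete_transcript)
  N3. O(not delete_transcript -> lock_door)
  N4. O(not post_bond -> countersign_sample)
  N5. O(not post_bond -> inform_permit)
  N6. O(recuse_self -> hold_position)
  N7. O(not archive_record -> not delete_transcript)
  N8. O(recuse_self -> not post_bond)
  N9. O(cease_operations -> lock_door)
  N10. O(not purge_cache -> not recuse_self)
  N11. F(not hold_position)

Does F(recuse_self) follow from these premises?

Yes

Premises 7 and 2 cover both cases: O(not archive_record -> not delete_transcript) and O(archive_record -> not delete_transcript). Since not archive_record ∨ archive_record is a tautology, O(not delete_transcript) follows.
From O(not delete_transcript) and premise 3, O(not delete_transcript -> lock_door), we obtain O(lock_door).
The contrapositive of premise 1 (O(inform_permit -> not lock_door)) is O(lock_door -> not inform_permit), and O(lock_door) is already established, so O(not inform_permit).
Premise 5 is O(not post_bond -> inform_permit); contrapositively O(not inform_permit -> post_bond). Since O(not inform_permit) holds, K gives O(post_bond).
Premise 8, O(recuse_self -> not post_bond), contraposes to O(post_bond -> not recuse_self); with O(post_bond) we get O(not recuse_self).
Premises 4, 6, 9, 10, 11 do not contribute to this derivation.
So O(not recuse_self) holds, i.e. F(recuse_self). The claim follows.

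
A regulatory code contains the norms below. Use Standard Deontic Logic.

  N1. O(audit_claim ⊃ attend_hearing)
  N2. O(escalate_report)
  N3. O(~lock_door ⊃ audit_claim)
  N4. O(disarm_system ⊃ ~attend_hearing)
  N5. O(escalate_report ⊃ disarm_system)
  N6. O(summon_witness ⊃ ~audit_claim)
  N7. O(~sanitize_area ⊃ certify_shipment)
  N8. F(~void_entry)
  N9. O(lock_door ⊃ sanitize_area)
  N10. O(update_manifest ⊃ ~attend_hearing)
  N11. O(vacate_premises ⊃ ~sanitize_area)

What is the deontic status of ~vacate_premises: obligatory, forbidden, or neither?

Premise 2 gives O(escalate_report).
From O(escalate_report) and premise 5, O(escalate_report ⊃ disarm_system), we obtain O(disarm_system).
Applying K to premise 4 (O(disarm_system ⊃ ~attend_hearing)) and O(disarm_system) yields O(~attend_hearing).
Premise 1, O(audit_claim ⊃ attend_hearing), contraposes to O(~attend_hearing ⊃ ~audit_claim); with O(~attend_hearing) we get O(~audit_claim).
Premise 3, O(~lock_door ⊃ audit_claim), contraposes to O(~audit_claim ⊃ lock_door); with O(~audit_claim) we get O(lock_door).
Applying K to premise 9 (O(lock_door ⊃ sanitize_area)) and O(lock_door) yields O(sanitize_area).
The contrapositive of premise 11 (O(vacate_premises ⊃ ~sanitize_area)) is O(sanitize_area ⊃ ~vacate_premises), and O(sanitize_area) is already established, so O(~vacate_premises).
Premises 6, 7, 8, 10 do not contribute to this derivation.
Hence ~vacate_premises is obligatory.

Obligatory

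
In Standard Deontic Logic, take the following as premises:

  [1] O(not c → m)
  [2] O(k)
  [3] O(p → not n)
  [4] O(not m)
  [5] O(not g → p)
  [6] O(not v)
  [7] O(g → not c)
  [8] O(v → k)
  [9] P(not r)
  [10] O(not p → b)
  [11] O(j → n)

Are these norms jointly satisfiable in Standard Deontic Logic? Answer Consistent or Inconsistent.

Consistent

Premise 8 is O(v → k); even if O(k) held, inferring O(v) would be affirming the consequent — invalid.
So O(v) is not derivable, and the apparent clash with O(not v) does not arise.
A world satisfying every obligation exists (e.g. b=false, c=true, g=false, j=false, k=true, m=false, n=false, p=true, r=false, v=false); no atom is both obligatory and forbidden, so the set is consistent.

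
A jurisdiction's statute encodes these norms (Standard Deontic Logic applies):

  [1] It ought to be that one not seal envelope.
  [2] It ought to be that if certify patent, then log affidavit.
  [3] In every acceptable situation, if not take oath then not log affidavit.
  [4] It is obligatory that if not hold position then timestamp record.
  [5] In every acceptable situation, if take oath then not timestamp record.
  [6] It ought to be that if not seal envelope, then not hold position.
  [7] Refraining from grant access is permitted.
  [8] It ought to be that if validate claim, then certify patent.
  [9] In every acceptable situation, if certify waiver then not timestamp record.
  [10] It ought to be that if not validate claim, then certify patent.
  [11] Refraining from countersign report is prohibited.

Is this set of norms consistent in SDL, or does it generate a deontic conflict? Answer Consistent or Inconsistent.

Premises 8 and 10 are O(validate_claim → certify_patent) and O(¬validate_claim → certify_patent); every ideal world satisfies validate_claim or ¬validate_claim, so in either case certify_patent holds — hence O(certify_patent).
From O(certify_patent) and premise 2, O(certify_patent → log_affidavit), we obtain O(log_affidavit).
Premise 3 is O(¬take_oath → ¬log_affidavit); contrapositively O(log_affidavit → take_oath). Since O(log_affidavit) holds, K gives O(take_oath).
From O(take_oath) and premise 5, O(take_oath → ¬timestamp_record), we obtain O(¬timestamp_record).
Premise 4 is O(¬hold_position → timestamp_record); contrapositively O(¬timestamp_record → hold_position). Since O(¬timestamp_record) holds, K gives O(hold_position).
The contrapositive of premise 6 (O(¬seal_envelope → ¬hold_position)) is O(hold_position → seal_envelope), and O(hold_position) is already established, so O(seal_envelope).
But premise 1 directly asserts O(¬seal_envelope).
We now have both O(seal_envelope) and O(¬seal_envelope) — seal_envelope is simultaneously obligatory and forbidden, violating the D-axiom.

Inconsistent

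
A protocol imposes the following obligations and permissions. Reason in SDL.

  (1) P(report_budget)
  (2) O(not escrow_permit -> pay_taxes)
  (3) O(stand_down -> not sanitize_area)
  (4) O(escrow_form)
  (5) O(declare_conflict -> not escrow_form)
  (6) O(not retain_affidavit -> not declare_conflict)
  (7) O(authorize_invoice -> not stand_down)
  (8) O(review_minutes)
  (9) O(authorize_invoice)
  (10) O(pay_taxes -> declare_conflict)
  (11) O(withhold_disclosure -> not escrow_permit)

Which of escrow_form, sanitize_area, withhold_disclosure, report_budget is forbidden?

Premise 4 gives O(escrow_form).
The contrapositive of premise 5 (O(declare_conflict -> not escrow_form)) is O(escrow_form -> not declare_conflict), and O(escrow_form) is already established, so O(not declare_conflict).
The contrapositive of premise 10 (O(pay_taxes -> declare_conflict)) is O(not declare_conflict -> not pay_taxes), and O(not declare_conflict) is already established, so O(not pay_taxes).
The contrapositive of premise 2 (O(not escrow_permit -> pay_taxes)) is O(not pay_taxes -> escrow_permit), and O(not pay_taxes) is already established, so O(escrow_permit).
Premise 11 is O(withhold_disclosure -> not escrow_permit); contrapositively O(escrow_permit -> not withhold_disclosure). Since O(escrow_permit) holds, K gives O(not withhold_disclosure).
So O(not withhold_disclosure) holds, i.e. withhold_disclosure is forbidden. None of the other listed options is forbidden under the premises.

withhold_disclosure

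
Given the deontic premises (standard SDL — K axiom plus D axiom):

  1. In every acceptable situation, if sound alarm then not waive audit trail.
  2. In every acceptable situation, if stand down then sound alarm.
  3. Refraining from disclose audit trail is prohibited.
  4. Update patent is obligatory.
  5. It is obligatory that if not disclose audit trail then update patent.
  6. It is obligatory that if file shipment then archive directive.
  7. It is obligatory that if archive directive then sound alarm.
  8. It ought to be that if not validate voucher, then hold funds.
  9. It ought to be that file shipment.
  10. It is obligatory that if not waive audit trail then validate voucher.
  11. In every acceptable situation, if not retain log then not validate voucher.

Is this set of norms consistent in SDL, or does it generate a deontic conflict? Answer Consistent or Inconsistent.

Premise 5 is O(¬disclose_audit_trail → update_patent); even if O(update_patent) held, inferring O(¬disclose_audit_trail) would be affirming the consequent — invalid.
So O(¬disclose_audit_trail) is not derivable, and the apparent clash with O(disclose_audit_trail) does not arise.
A world satisfying every obligation exists (e.g. archive_directive=true, disclose_audit_trail=true, file_shipment=true, hold_funds=false, retain_log=true, sound_alarm=true, stand_down=false, update_patent=true, validate_voucher=true, waive_audit_trail=false); no atom is both obligatory and forbidden, so the set is consistent.

Consistent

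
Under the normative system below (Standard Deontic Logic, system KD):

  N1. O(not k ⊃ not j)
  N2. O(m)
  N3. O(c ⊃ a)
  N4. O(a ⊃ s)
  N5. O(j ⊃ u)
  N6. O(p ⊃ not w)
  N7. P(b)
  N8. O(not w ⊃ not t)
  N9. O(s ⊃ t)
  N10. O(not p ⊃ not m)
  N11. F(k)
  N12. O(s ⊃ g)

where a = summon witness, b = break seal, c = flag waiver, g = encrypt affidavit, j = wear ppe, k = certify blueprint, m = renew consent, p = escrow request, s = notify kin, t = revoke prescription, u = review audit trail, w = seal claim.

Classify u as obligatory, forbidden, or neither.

Premise 5 is O(j ⊃ u), but O(j) is not derivable from the premises, so it does not yield O(u).
No premise or chain of K-axiom applications forces O(u), and none forces O(not u). So u is neither obligatory nor forbidden under these norms.

Neither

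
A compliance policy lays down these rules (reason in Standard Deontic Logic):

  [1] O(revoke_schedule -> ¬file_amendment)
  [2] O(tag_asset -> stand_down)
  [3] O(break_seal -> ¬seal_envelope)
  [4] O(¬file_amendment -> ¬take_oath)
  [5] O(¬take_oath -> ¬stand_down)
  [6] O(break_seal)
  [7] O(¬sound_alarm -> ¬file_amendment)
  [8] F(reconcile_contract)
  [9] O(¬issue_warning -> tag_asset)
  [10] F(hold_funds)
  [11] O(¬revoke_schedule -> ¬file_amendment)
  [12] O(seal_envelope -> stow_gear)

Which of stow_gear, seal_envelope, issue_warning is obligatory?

issue_warning

By case analysis on revoke_schedule: premise 1 gives O(revoke_schedule -> ¬file_amendment) and premise 11 gives O(¬revoke_schedule -> ¬file_amendment), so O(¬file_amendment) either way.
With premise 4, O(¬file_amendment -> ¬take_oath), the K-axiom yields O(¬take_oath).
With premise 5, O(¬take_oath -> ¬stand_down), the K-axiom yields O(¬stand_down).
The contrapositive of premise 2 (O(tag_asset -> stand_down)) is O(¬stand_down -> ¬tag_asset), and O(¬stand_down) is already established, so O(¬tag_asset).
The contrapositive of premise 9 (O(¬issue_warning -> tag_asset)) is O(¬tag_asset -> issue_warning), and O(¬tag_asset) is already established, so O(issue_warning).
So O(issue_warning) holds — issue_warning is obligatory. None of the other listed options is made obligatory by any chain of premises.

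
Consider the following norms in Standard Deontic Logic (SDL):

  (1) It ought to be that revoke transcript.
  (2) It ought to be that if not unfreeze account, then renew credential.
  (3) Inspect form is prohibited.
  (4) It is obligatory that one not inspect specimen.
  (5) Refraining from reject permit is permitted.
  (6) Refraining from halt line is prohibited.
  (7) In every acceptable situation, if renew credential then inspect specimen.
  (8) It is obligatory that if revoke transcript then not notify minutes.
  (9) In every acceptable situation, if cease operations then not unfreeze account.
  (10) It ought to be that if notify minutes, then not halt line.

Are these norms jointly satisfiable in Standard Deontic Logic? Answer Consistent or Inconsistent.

Consistent

Premise 10 is O(notify_minutes → ¬halt_line), but O(notify_minutes) is not derivable from the premises, so it does not yield O(¬halt_line).
So O(¬halt_line) is not derivable, and the apparent clash with O(halt_line) does not arise.
A world satisfying every obligation exists (e.g. cease_operations=false, halt_line=true, inspect_form=false, inspect_specimen=false, notify_minutes=false, reject_permit=false, renew_credential=false, revoke_transcript=true, unfreeze_account=true); no atom is both obligatory and forbidden, so the set is consistent.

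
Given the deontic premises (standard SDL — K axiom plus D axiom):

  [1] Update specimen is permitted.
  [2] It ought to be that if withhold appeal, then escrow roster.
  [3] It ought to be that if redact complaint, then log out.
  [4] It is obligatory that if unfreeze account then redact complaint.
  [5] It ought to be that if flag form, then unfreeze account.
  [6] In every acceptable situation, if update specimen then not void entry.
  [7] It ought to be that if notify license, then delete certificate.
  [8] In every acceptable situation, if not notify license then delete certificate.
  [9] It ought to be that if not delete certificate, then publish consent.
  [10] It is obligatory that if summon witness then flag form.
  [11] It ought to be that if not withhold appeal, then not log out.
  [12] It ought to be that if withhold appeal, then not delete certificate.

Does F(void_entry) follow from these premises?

Premise 6 is O(update_specimen → ¬void_entry), but O(update_specimen) is not derivable from the premises (the permission P(update_specimen) asserts only ¬O(¬update_specimen), not O(update_specimen)), so it does not yield O(¬void_entry).
No other premise forces O(¬void_entry). An ideal world satisfying every premise can still have void_entry true, so F(void_entry) is not derivable.

No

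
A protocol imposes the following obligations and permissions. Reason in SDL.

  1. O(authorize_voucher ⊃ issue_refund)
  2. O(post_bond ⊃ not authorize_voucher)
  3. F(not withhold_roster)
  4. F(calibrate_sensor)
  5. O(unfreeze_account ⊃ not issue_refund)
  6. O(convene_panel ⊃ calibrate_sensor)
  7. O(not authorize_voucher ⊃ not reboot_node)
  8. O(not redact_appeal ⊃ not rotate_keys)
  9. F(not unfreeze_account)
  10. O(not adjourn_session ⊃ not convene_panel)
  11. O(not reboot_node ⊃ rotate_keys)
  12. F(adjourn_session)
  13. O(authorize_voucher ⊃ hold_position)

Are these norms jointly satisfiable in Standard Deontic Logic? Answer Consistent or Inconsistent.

Consistent

Premise 6 is O(convene_panel ⊃ calibrate_sensor), but O(convene_panel) is not derivable from the premises, so it does not yield O(calibrate_sensor).
So O(calibrate_sensor) is not derivable, and the apparent clash with O(not calibrate_sensor) does not arise.
A world satisfying every obligation exists (e.g. adjourn_session=false, authorize_voucher=false, calibrate_sensor=false, convene_panel=false, hold_position=false, issue_refund=false, post_bond=false, reboot_node=false, redact_appeal=true, rotate_keys=true, unfreeze_account=true, withhold_roster=true); no atom is both obligatory and forbidden, so the set is consistent.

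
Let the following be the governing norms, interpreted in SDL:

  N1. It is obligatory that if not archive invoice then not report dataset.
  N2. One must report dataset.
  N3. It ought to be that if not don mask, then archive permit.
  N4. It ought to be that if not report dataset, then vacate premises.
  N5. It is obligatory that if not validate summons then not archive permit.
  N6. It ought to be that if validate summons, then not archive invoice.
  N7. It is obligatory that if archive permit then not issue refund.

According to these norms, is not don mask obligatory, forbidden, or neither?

Forbidden

From premise 2 we have O(report_dataset).
Premise 1, O(¬archive_invoice → ¬report_dataset), contraposes to O(report_dataset → archive_invoice); with O(report_dataset) we get O(archive_invoice).
The contrapositive of premise 6 (O(validate_summons → ¬archive_invoice)) is O(archive_invoice → ¬validate_summons), and O(archive_invoice) is already established, so O(¬validate_summons).
With premise 5, O(¬validate_summons → ¬archive_permit), the K-axiom yields O(¬archive_permit).
Premise 3 is O(¬don_mask → archive_permit); contrapositively O(¬archive_permit → don_mask). Since O(¬archive_permit) holds, K gives O(don_mask).
Premises 4, 7 do not contribute to this derivation.
Thus O(don_mask), which is F(¬don_mask): ¬don_mask is forbidden.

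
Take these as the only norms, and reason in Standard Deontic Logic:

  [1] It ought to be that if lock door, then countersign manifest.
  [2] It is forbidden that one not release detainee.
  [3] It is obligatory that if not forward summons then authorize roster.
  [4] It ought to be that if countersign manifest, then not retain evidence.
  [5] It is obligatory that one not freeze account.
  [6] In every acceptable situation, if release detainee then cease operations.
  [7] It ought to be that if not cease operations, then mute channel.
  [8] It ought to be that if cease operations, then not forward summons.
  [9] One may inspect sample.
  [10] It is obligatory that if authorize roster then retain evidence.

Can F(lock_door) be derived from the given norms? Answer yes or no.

F(¬release_detainee) at premise 2 means O(release_detainee).
Applying K to premise 6 (O(release_detainee → cease_operations)) and O(release_detainee) yields O(cease_operations).
Applying K to premise 8 (O(cease_operations → ¬forward_summons)) and O(cease_operations) yields O(¬forward_summons).
With premise 3, O(¬forward_summons → authorize_roster), the K-axiom yields O(authorize_roster).
Premise 10 is O(authorize_roster → retain_evidence); since O(authorize_roster), deontic closure gives O(retain_evidence).
Premise 4 is O(countersign_manifest → ¬retain_evidence); contrapositively O(retain_evidence → ¬countersign_manifest). Since O(retain_evidence) holds, K gives O(¬countersign_manifest).
Premise 1 is O(lock_door → countersign_manifest); contrapositively O(¬countersign_manifest → ¬lock_door). Since O(¬countersign_manifest) holds, K gives O(¬lock_door).
Premises 5, 7, 9 do not contribute to this derivation.
So O(¬lock_door) holds, i.e. F(lock_door). The claim follows.

Yes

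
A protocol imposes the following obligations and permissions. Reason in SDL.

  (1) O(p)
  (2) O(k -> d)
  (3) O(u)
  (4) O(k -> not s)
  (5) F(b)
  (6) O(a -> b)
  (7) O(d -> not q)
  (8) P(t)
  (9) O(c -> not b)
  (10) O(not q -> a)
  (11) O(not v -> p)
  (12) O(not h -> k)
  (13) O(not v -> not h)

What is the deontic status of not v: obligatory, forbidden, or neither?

Premise 5 is F(b), i.e. O(not b).
The contrapositive of premise 6 (O(a -> b)) is O(not b -> not a), and O(not b) is already established, so O(not a).
Premise 10, O(not q -> a), contraposes to O(not a -> q); with O(not a) we get O(q).
Premise 7 is O(d -> not q); contrapositively O(q -> not d). Since O(q) holds, K gives O(not d).
The contrapositive of premise 2 (O(k -> d)) is O(not d -> not k), and O(not d) is already established, so O(not k).
Premise 12 is O(not h -> k); contrapositively O(not k -> h). Since O(not k) holds, K gives O(h).
The contrapositive of premise 13 (O(not v -> not h)) is O(h -> v), and O(h) is already established, so O(v).
Premises 1, 3, 4, 8, 9, 11 do not contribute to this derivation.
Thus O(v), which is F(not v): not v is forbidden.

Forbidden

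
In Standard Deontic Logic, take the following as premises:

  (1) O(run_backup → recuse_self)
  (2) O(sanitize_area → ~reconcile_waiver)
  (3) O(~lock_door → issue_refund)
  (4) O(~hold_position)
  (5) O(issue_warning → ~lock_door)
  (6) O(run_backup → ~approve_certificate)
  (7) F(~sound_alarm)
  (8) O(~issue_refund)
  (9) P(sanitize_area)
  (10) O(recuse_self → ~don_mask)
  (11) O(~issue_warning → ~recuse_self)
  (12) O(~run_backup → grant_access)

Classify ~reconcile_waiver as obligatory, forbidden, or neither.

Neither

Premise 2 is O(sanitize_area → ~reconcile_waiver), but O(sanitize_area) is not derivable from the premises (the permission P(sanitize_area) asserts only ~O(~sanitize_area), not O(sanitize_area)), so it does not yield O(~reconcile_waiver).
No premise or chain of K-axiom applications forces O(~reconcile_waiver), and none forces O(reconcile_waiver). So ~reconcile_waiver is neither obligatory nor forbidden under these norms.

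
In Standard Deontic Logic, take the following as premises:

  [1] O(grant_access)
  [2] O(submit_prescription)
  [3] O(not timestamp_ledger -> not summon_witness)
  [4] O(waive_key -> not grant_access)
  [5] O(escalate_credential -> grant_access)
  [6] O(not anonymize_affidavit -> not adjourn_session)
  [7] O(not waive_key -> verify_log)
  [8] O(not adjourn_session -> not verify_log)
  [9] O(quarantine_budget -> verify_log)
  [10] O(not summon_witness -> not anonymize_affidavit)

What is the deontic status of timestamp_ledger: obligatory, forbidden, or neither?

Obligatory

From premise 1 we have O(grant_access).
Premise 4, O(waive_key -> not grant_access), contraposes to O(grant_access -> not waive_key); with O(grant_access) we get O(not waive_key).
With premise 7, O(not waive_key -> verify_log), the K-axiom yields O(verify_log).
The contrapositive of premise 8 (O(not adjourn_session -> not verify_log)) is O(verify_log -> adjourn_session), and O(verify_log) is already established, so O(adjourn_session).
Premise 6, O(not anonymize_affidavit -> not adjourn_session), contraposes to O(adjourn_session -> anonymize_affidavit); with O(adjourn_session) we get O(anonymize_affidavit).
Premise 10, O(not summon_witness -> not anonymize_affidavit), contraposes to O(anonymize_affidavit -> summon_witness); with O(anonymize_affidavit) we get O(summon_witness).
Premise 3, O(not timestamp_ledger -> not summon_witness), contraposes to O(summon_witness -> timestamp_ledger); with O(summon_witness) we get O(timestamp_ledger).
Premises 2, 5, 9 do not contribute to this derivation.
Hence timestamp_ledger is obligatory.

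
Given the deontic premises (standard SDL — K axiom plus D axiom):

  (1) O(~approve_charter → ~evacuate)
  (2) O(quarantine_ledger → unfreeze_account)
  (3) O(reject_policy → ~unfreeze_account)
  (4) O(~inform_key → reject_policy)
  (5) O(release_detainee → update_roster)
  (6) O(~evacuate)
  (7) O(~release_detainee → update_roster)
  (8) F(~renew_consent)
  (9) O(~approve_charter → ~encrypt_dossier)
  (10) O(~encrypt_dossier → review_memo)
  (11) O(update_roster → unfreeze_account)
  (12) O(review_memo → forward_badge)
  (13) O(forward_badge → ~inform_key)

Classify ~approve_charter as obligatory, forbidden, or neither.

Premises 5 and 7 are O(release_detainee → update_roster) and O(~release_detainee → update_roster); every ideal world satisfies release_detainee or ~release_detainee, so in either case update_roster holds — hence O(update_roster).
Premise 11 is O(update_roster → unfreeze_account); since O(update_roster), deontic closure gives O(unfreeze_account).
Premise 3, O(reject_policy → ~unfreeze_account), contraposes to O(unfreeze_account → ~reject_policy); with O(unfreeze_account) we get O(~reject_policy).
The contrapositive of premise 4 (O(~inform_key → reject_policy)) is O(~reject_policy → inform_key), and O(~reject_policy) is already established, so O(inform_key).
Premise 13, O(forward_badge → ~inform_key), contraposes to O(inform_key → ~forward_badge); with O(inform_key) we get O(~forward_badge).
The contrapositive of premise 12 (O(review_memo → forward_badge)) is O(~forward_badge → ~review_memo), and O(~forward_badge) is already established, so O(~review_memo).
The contrapositive of premise 10 (O(~encrypt_dossier → review_memo)) is O(~review_memo → encrypt_dossier), and O(~review_memo) is already established, so O(encrypt_dossier).
The contrapositive of premise 9 (O(~approve_charter → ~encrypt_dossier)) is O(encrypt_dossier → approve_charter), and O(encrypt_dossier) is already established, so O(approve_charter).
Premises 1, 2, 6, 8 do not contribute to this derivation.
Thus O(approve_charter), which is F(~approve_charter): ~approve_charter is forbidden.

Forbidden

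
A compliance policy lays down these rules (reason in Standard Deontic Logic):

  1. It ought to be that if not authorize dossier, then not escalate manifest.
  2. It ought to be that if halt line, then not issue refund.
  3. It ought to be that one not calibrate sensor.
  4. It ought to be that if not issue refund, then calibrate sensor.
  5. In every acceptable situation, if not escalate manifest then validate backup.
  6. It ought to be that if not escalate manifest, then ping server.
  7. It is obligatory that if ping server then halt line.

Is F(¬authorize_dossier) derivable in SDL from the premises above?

Yes

From premise 3 we have O(¬calibrate_sensor).
Premise 4, O(¬issue_refund → calibrate_sensor), contraposes to O(¬calibrate_sensor → issue_refund); with O(¬calibrate_sensor) we get O(issue_refund).
Premise 2, O(halt_line → ¬issue_refund), contraposes to O(issue_refund → ¬halt_line); with O(issue_refund) we get O(¬halt_line).
The contrapositive of premise 7 (O(ping_server → halt_line)) is O(¬halt_line → ¬ping_server), and O(¬halt_line) is already established, so O(¬ping_server).
Premise 6 is O(¬escalate_manifest → ping_server); contrapositively O(¬ping_server → escalate_manifest). Since O(¬ping_server) holds, K gives O(escalate_manifest).
Premise 1, O(¬authorize_dossier → ¬escalate_manifest), contraposes to O(escalate_manifest → authorize_dossier); with O(escalate_manifest) we get O(authorize_dossier).
Premise 5 does not contribute to this derivation.
So O(authorize_dossier) holds, i.e. F(¬authorize_dossier). The claim follows.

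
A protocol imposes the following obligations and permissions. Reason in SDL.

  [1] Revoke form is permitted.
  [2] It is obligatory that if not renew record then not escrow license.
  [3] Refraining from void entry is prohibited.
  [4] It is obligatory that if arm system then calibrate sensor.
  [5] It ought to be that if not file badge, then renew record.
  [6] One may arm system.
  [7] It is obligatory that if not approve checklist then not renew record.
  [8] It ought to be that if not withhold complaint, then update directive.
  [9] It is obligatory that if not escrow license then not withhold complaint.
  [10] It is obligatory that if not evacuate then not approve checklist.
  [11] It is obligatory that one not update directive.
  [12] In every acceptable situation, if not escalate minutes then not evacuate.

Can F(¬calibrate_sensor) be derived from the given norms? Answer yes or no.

No

Premise 4 is O(arm_system → calibrate_sensor), but O(arm_system) is not derivable from the premises (the permission P(arm_system) asserts only ¬O(¬arm_system), not O(arm_system)), so it does not yield O(calibrate_sensor).
No other premise forces O(calibrate_sensor). An ideal world satisfying every premise can still have ¬calibrate_sensor true, so F(¬calibrate_sensor) is not derivable.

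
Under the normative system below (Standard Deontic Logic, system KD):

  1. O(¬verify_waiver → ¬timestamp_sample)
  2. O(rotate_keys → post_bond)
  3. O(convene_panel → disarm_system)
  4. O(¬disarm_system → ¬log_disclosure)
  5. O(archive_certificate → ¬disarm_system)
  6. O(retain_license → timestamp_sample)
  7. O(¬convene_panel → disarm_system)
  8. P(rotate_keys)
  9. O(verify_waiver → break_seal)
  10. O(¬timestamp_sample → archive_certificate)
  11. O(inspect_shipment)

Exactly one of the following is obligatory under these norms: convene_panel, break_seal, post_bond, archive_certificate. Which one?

Premises 3 and 7 cover both cases: O(convene_panel → disarm_system) and O(¬convene_panel → disarm_system). Since convene_panel ∨ ¬convene_panel is a tautology, O(disarm_system) follows.
The contrapositive of premise 5 (O(archive_certificate → ¬disarm_system)) is O(disarm_system → ¬archive_certificate), and O(disarm_system) is already established, so O(¬archive_certificate).
Premise 10 is O(¬timestamp_sample → archive_certificate); contrapositively O(¬archive_certificate → timestamp_sample). Since O(¬archive_certificate) holds, K gives O(timestamp_sample).
Premise 1 is O(¬verify_waiver → ¬timestamp_sample); contrapositively O(timestamp_sample → verify_waiver). Since O(timestamp_sample) holds, K gives O(verify_waiver).
From O(verify_waiver) and premise 9, O(verify_waiver → break_seal), we obtain O(break_seal).
So O(break_seal) holds — break_seal is obligatory. None of the other listed options is made obligatory by any chain of premises.

break_seal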